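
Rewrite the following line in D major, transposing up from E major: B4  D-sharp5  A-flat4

From E up to D is a minor seventh; apply that to each pitch.
B4 -> A5
D#5 -> C#6
Ab4 -> Gb5

A5 C#6 Gb5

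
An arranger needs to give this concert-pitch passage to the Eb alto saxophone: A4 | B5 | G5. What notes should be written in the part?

F#5 G#6 E6

Written C4 sounds as Eb3 on the Eb alto saxophone, so concert pitches are written a major sixth up.
A4 gives F#5
B5 gives G#6
G5 gives E6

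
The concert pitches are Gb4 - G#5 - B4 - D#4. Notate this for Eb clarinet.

Eb4 E#5 G#4 B#3

The Eb clarinet sounds a minor third above written, so the written part must be a minor third below concert — transpose each note down.
Gb4 becomes Eb4
G#5 becomes E#5
B4 becomes G#4
D#4 becomes B#3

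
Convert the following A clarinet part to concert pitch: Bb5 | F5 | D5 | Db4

G5 D5 B4 Bb3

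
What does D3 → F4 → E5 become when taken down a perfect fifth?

G2 Bb3 A4

D3 becomes G2
F4 becomes Bb3
E5 becomes A4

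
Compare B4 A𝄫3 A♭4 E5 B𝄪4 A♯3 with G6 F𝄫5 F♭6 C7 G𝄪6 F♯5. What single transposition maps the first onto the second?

up a minor thirteenth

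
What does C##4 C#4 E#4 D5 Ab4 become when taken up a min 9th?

D#5 D5 F#5 Eb6 Bbb5

C##4 -> D#5
C#4 -> D5
E#4 -> F#5
D5 -> Eb6
Ab4 -> Bbb5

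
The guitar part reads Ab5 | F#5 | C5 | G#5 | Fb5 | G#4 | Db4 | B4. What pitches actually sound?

Written C4 on the guitar sounds as C3, a perfect octave lower; apply that shift to every note.
Ab5 to Ab4
F#5 to F#4
C5 to C4
G#5 to G#4
Fb5 to Fb4
G#4 to G#3
Db4 to Db3
B4 to B3

Ab4 F#4 C4 G#4 Fb4 G#3 Db3 B3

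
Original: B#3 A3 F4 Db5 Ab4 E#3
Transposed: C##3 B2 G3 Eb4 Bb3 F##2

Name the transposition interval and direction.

down a minor seventh

From B#3 to C##3 is 7 letter names — a seventh of some quality.
C##3 to B#3 is 10 semitones, which makes it a minor seventh; the second version is lower, so the direction is down.
Checking another pair — E#3 → F##2 — gives the same interval.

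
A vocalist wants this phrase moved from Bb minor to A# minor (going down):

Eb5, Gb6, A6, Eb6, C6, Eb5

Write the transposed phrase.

D#5 F#6 G##6 D#6 B#5 D#5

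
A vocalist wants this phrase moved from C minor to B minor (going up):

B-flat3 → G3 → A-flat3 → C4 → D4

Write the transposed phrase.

A4 F#4 G4 B4 C#5

From C up to B is a major seventh; apply that to each pitch.
Bb3 -> A4
G3 -> F#4
Ab3 -> G4
C4 -> B4
D4 -> C#5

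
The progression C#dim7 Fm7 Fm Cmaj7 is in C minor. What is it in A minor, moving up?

A#dim7 Dm7 Dm Amaj7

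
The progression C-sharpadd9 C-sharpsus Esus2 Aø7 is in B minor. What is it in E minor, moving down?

F#add9 F#sus Asus2 Dø7

B minor down to E minor is a perfect fifth; each chord root moves by that interval while the quality stays the same.
C-sharpadd9: root C-sharp down a perfect fifth → F#, giving F#add9.
C-sharpsus: root C-sharp down a perfect fifth → F#, giving F#sus.
Esus2: root E down a perfect fifth → A, giving Asus2.
Aø7: root A down a perfect fifth → D, giving Dø7.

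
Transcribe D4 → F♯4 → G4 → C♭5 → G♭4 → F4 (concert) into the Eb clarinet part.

Written C4 sounds as Eb4 on the Eb clarinet, so concert pitches are written a minor third down.
D4 -> B3
F#4 -> D#4
G4 -> E4
Cb5 -> Ab4
Gb4 -> Eb4
F4 -> D4

B3 D#4 E4 Ab4 Eb4 D4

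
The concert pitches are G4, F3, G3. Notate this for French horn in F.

The French horn in F sounds a perfect fifth below written, so the written part must be a perfect fifth above concert — transpose each note up.
G4 becomes D5
F3 becomes C4
G3 becomes D4

D5 C4 D4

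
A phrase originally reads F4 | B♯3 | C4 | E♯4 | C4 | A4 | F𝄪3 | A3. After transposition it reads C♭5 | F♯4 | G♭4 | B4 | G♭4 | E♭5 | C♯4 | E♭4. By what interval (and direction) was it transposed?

Take the first pair: F4 → Cb5. F to C spans 5 letter names, so the interval is some kind of fifth.
F4 to Cb5 is 6 semitones, which makes it a diminished fifth; the second version is higher, so the direction is up.
Checking another pair — A3 → Eb4 — gives the same interval.

up a diminished fifth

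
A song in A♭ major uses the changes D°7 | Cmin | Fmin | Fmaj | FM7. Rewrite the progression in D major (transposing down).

G#°7 F#min Bmin Bmaj BM7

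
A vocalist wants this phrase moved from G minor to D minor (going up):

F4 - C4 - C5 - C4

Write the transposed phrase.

From G up to D is a perfect fifth; apply that to each pitch.
F4 gives C5
C4 gives G4
C5 gives G5
C4 gives G4

C5 G4 G5 G4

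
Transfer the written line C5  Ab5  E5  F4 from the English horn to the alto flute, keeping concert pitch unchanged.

First find concert pitch: the English horn sounds a perfect fifth below written, so C5 Ab5 E5 F4 sounds F4 Db5 A4 Bb3.
Then write for alto flute: it sounds a perfect fourth below written, so the part must be a perfect fourth above concert.
F4 → Bb4
Db5 → Gb5
A4 → D5
Bb3 → Eb4

Bb4 Gb5 D5 Eb4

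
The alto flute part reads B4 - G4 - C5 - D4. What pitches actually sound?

Written C4 on the alto flute sounds as G3, a perfect fourth lower; apply that shift to every note.
B4 -> F#4
G4 -> D4
C5 -> G4
D4 -> A3

F#4 D4 G4 A3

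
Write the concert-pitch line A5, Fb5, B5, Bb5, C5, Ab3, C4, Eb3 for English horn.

E6 Cb6 F#6 F6 G5 Eb4 G4 Bb3

Written C4 sounds as F3 on the English horn, so concert pitches are written a perfect fifth up.
A5 → E6
Fb5 → Cb6
B5 → F#6
Bb5 → F6
C5 → G5
Ab3 → Eb4
C4 → G4
Eb3 → Bb3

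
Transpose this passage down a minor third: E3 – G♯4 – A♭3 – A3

C#3 E#4 F3 F#3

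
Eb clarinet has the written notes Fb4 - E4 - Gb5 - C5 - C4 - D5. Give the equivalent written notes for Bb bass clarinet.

First find concert pitch: the Eb clarinet sounds a minor third above written, so Fb4 E4 Gb5 C5 C4 D5 sounds Abb4 G4 Bbb5 Eb5 Eb4 F5.
Then write for Bb bass clarinet: it sounds a major ninth below written, so the part must be a major ninth above concert.
Abb4 → Bbb5
G4 → A5
Bbb5 → Cb7
Eb5 → F6
Eb4 → F5
F5 → G6

Bbb5 A5 Cb7 F6 F5 G6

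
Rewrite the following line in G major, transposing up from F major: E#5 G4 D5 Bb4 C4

F##5 A4 E5 C5 D4

F major to G major up is a major second, so every note moves up by that interval.
E#5 gives F##5
G4 gives A4
D5 gives E5
Bb4 gives C5
C4 gives D4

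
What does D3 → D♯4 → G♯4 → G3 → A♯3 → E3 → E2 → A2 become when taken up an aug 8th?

D3 up an augmented octave is D#4.
An augmented octave up from D#4 gives D##5.
An augmented octave up from G#4 gives G##5.
An augmented octave up from G3 gives G#4.
An augmented octave up from A#3 gives A##4.
An augmented octave up from E3 gives E#4.
E2 up an augmented octave is E#3.
An augmented octave up from A2 gives A#3.

D#4 D##5 G##5 G#4 A##4 E#4 E#3 A#3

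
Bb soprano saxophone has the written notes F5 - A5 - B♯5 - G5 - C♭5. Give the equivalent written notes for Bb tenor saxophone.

F6 A6 B#6 G6 Cb6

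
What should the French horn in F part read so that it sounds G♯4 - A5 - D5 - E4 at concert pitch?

Written C4 sounds as F3 on the French horn in F, so concert pitches are written a perfect fifth up.
G#4 becomes D#5
A5 becomes E6
D5 becomes A5
E4 becomes B4

D#5 E6 A5 B4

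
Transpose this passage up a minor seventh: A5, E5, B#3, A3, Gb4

G6 D6 A#4 G4 Fb5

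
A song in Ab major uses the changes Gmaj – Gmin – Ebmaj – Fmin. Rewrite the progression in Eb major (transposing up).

Ab major up to Eb major is a perfect fifth; each chord root moves by that interval while the quality stays the same.
Gmaj: root G up a perfect fifth → D, giving Dmaj.
Gmin: root G up a perfect fifth → D, giving Dmin.
Ebmaj: root Eb up a perfect fifth → Bb, giving Bbmaj.
Fmin: root F up a perfect fifth → C, giving Cmin.

Dmaj Dmin Bbmaj Cmin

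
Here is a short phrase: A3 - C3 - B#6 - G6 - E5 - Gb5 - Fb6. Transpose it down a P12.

A3 down a perfect twelfth is D2.
C3: a twelfth down reaches F, and 19 semitones makes it F1.
B#6: a twelfth down reaches E, and 19 semitones makes it E#5.
A perfect twelfth down from G6 gives C5.
E5 down a perfect twelfth is A3.
Gb5 down a perfect twelfth is Cb4.
Fb6 down a perfect twelfth is Bbb4.

D2 F1 E#5 C5 A3 Cb4 Bbb4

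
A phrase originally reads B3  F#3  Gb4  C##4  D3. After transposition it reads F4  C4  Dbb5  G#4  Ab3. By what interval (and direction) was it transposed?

up a diminished fifth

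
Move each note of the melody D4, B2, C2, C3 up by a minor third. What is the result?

F4 D3 Eb2 Eb3

D4 -> F4
B2 -> D3
C2 -> Eb2
C3 -> Eb3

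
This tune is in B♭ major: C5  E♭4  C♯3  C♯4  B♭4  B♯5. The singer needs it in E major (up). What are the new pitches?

From B♭ up to E is an augmented fourth; apply that to each pitch.
C5 → F#5
Eb4 → A4
C#3 → F##3
C#4 → F##4
Bb4 → E5
B#5 → E##6

F#5 A4 F##3 F##4 E5 E##6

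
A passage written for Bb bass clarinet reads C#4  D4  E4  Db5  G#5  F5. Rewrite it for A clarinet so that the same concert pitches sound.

D3 Eb3 F3 Ebb4 A4 Gb4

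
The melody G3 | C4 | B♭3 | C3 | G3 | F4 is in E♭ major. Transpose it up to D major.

E♭ major to D major up is a major seventh, so every note moves up by that interval.
G3 → F#4
C4 → B4
Bb3 → A4
C3 → B3
G3 → F#4
F4 → E5

F#4 B4 A4 B3 F#4 E5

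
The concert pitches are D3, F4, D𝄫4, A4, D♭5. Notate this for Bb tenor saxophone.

E4 G5 Ebb5 B5 Eb6

The Bb tenor saxophone sounds a major ninth below written, so the written part must be a major ninth above concert — transpose each note up.
D3 gives E4
F4 gives G5
Dbb4 gives Ebb5
A4 gives B5
Db5 gives Eb6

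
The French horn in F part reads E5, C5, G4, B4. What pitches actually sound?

A4 F4 C4 E4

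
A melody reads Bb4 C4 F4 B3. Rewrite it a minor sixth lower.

Bb4 → D4
C4 → E3
F4 → A3
B3 → D#3

D4 E3 A3 D#3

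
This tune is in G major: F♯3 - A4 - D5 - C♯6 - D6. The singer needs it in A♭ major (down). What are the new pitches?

From G down to A♭ is a major seventh; apply that to each pitch.
F#3 to G2
A4 to Bb3
D5 to Eb4
C#6 to D5
D6 to Eb5

G2 Bb3 Eb4 D5 Eb5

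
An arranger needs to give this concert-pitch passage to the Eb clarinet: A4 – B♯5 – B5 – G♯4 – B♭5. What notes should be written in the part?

F#4 G##5 G#5 E#4 G5

Written C4 sounds as Eb4 on the Eb clarinet, so concert pitches are written a minor third down.
A4 becomes F#4
B#5 becomes G##5
B5 becomes G#5
G#4 becomes E#4
Bb5 becomes G5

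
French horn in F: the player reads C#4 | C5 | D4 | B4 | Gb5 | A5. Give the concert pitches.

The French horn in F sounds a perfect fifth below written, so transpose each written note down a perfect fifth.
C#4 to F#3
C5 to F4
D4 to G3
B4 to E4
Gb5 to Cb5
A5 to D5

F#3 F4 G3 E4 Cb5 D5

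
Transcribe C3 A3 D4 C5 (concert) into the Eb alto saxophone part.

A3 F#4 B4 A5

Written C4 sounds as Eb3 on the Eb alto saxophone, so concert pitches are written a major sixth up.
C3 -> A3
A3 -> F#4
D4 -> B4
C5 -> A5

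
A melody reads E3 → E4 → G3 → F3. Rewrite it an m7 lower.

F#2 F#3 A2 G2

E3 becomes F#2
E4 becomes F#3
G3 becomes A2
F3 becomes G2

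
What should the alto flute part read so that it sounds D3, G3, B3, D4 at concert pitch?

The alto flute sounds a perfect fourth below written, so the written part must be a perfect fourth above concert — transpose each note up.
D3 gives G3
G3 gives C4
B3 gives E4
D4 gives G4

G3 C4 E4 G4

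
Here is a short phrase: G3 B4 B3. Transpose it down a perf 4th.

D3 F#4 F#3

G3 -> D3
B4 -> F#4
B3 -> F#3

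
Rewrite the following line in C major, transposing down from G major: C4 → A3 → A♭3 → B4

From G down to C is a perfect fifth; apply that to each pitch.
C4 becomes F3
A3 becomes D3
Ab3 becomes Db3
B4 becomes E4

F3 D3 Db3 E4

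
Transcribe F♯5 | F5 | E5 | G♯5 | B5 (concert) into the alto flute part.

The alto flute sounds a perfect fourth below written, so the written part must be a perfect fourth above concert — transpose each note up.
F#5 becomes B5
F5 becomes Bb5
E5 becomes A5
G#5 becomes C#6
B5 becomes E6

B5 Bb5 A5 C#6 E6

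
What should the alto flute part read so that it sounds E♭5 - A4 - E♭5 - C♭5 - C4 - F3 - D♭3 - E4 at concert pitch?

Ab5 D5 Ab5 Fb5 F4 Bb3 Gb3 A4

The alto flute sounds a perfect fourth below written, so the written part must be a perfect fourth above concert — transpose each note up.
Eb5 gives Ab5
A4 gives D5
Eb5 gives Ab5
Cb5 gives Fb5
C4 gives F4
F3 gives Bb3
Db3 gives Gb3
E4 gives A4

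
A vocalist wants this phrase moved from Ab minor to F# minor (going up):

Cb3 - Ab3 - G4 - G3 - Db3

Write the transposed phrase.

Ab minor to F# minor up is an augmented sixth, so every note moves up by that interval.
Cb3 becomes A3
Ab3 becomes F#4
G4 becomes E#5
G3 becomes E#4
Db3 becomes B3

A3 F#4 E#5 E#4 B3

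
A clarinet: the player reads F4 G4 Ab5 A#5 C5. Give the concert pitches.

Written C4 on the A clarinet sounds as A3, a minor third lower; apply that shift to every note.
F4 → D4
G4 → E4
Ab5 → F5
A#5 → F##5
C5 → A4

D4 E4 F5 F##5 A4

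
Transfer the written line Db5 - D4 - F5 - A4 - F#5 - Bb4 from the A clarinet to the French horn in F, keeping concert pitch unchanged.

F5 F#4 A5 C#5 A#5 D5

First find concert pitch: the A clarinet sounds a minor third below written, so Db5 D4 F5 A4 F#5 Bb4 sounds Bb4 B3 D5 F#4 D#5 G4.
Then write for French horn in F: it sounds a perfect fifth below written, so the part must be a perfect fifth above concert.
Bb4 → F5
B3 → F#4
D5 → A5
F#4 → C#5
D#5 → A#5
G4 → D5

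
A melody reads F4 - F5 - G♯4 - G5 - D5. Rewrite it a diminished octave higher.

F4 → Fb5
F5 → Fb6
G#4 → G5
G5 → Gb6
D5 → Db6

Fb5 Fb6 G5 Gb6 Db6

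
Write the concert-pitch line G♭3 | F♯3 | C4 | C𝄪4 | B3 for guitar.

Written C4 sounds as C3 on the guitar, so concert pitches are written a perfect octave up.
Gb3 becomes Gb4
F#3 becomes F#4
C4 becomes C5
C##4 becomes C##5
B3 becomes B4

Gb4 F#4 C5 C##5 B4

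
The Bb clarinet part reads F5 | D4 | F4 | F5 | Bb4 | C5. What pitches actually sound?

Eb5 C4 Eb4 Eb5 Ab4 Bb4

Written C4 on the Bb clarinet sounds as Bb3, a major second lower; apply that shift to every note.
F5 to Eb5
D4 to C4
F4 to Eb4
F5 to Eb5
Bb4 to Ab4
C5 to Bb4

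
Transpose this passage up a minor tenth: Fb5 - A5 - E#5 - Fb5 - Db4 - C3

A minor tenth up from Fb5 gives Abb6.
A minor tenth up from A5 gives C7.
A minor tenth up from E#5 gives G#6.
Fb5 up a minor tenth is Abb6.
A minor tenth up from Db4 gives Fb5.
C3 up a minor tenth is Eb4.

Abb6 C7 G#6 Abb6 Fb5 Eb4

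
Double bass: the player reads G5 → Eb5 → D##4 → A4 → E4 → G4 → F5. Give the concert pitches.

Written C4 on the double bass sounds as C3, a perfect octave lower; apply that shift to every note.
G5 becomes G4
Eb5 becomes Eb4
D##4 becomes D##3
A4 becomes A3
E4 becomes E3
G4 becomes G3
F5 becomes F4

G4 Eb4 D##3 A3 E3 G3 F4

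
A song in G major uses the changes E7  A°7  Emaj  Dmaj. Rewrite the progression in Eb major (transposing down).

G major down to Eb major is a major third; each chord root moves by that interval while the quality stays the same.
E7: root E down a major third → C, giving C7.
A°7: root A down a major third → F, giving F°7.
Emaj: root E down a major third → C, giving Cmaj.
Dmaj: root D down a major third → Bb, giving Bbmaj.

C7 F°7 Cmaj Bbmaj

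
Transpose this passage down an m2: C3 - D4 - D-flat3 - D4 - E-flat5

C3: a second down reaches B, and 1 semitone makes it B2.
A minor second down from D4 gives C#4.
Db3: a second down reaches C, and 1 semitone makes it C3.
A minor second down from D4 gives C#4.
Eb5 down a minor second is D5.

B2 C#4 C3 C#4 D5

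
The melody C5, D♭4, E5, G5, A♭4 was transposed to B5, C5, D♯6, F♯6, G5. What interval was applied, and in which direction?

Take the first pair: C5 → B5. C to B spans 7 letter names, so the interval is some kind of seventh.
C5 to B5 is 11 semitones, which makes it a major seventh; the second version is higher, so the direction is up.
Checking another pair — Ab4 → G5 — gives the same interval.

up a major seventh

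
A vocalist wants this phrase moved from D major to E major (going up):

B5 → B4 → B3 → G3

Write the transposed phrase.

C#6 C#5 C#4 A3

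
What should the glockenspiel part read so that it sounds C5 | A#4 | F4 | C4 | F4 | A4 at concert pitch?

C3 A#2 F2 C2 F2 A2

Written C4 sounds as C6 on the glockenspiel, so concert pitches are written a perfect fifteenth down.
C5 → C3
A#4 → A#2
F4 → F2
C4 → C2
F4 → F2
A4 → A2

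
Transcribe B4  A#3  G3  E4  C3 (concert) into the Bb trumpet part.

C#5 B#3 A3 F#4 D3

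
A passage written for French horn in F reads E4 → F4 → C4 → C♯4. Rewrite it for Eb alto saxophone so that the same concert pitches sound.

First find concert pitch: the French horn in F sounds a perfect fifth below written, so E4 F4 C4 C♯4 sounds A3 Bb3 F3 F#3.
Then write for Eb alto saxophone: it sounds a major sixth below written, so the part must be a major sixth above concert.
A3 → F#4
Bb3 → G4
F3 → D4
F#3 → D#4

F#4 G4 D4 D#4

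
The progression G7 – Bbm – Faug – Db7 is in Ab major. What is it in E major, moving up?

D#7 F#m C#aug A7

Ab major up to E major is an augmented fifth; each chord root moves by that interval while the quality stays the same.
G7: root G up an augmented fifth → D#, giving D#7.
Bbm: root Bb up an augmented fifth → F#, giving F#m.
Faug: root F up an augmented fifth → C#, giving C#aug.
Db7: root Db up an augmented fifth → A, giving A7.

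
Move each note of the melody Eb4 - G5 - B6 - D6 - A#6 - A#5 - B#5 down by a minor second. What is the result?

Eb4: a second down reaches D, and 1 semitone makes it D4.
G5: a second down reaches F, and 1 semitone makes it F#5.
B6: a second down reaches A, and 1 semitone makes it A#6.
D6 down a minor second is C#6.
A minor second down from A#6 gives G##6.
A#5 down a minor second is G##5.
A minor second down from B#5 gives A##5.

D4 F#5 A#6 C#6 G##6 G##5 A##5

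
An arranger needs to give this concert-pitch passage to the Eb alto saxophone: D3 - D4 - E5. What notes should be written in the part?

The Eb alto saxophone sounds a major sixth below written, so the written part must be a major sixth above concert — transpose each note up.
D3 becomes B3
D4 becomes B4
E5 becomes C#6

B3 B4 C#6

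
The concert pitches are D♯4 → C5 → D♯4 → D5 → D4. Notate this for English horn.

A#4 G5 A#4 A5 A4

Written C4 sounds as F3 on the English horn, so concert pitches are written a perfect fifth up.
D#4 gives A#4
C5 gives G5
D#4 gives A#4
D5 gives A5
D4 gives A4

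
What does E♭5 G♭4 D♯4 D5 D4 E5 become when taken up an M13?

A major thirteenth up from Eb5 gives C7.
Gb4: a thirteenth up reaches E, and 21 semitones makes it Eb6.
D#4: a thirteenth up reaches B, and 21 semitones makes it B#5.
D5: a thirteenth up reaches B, and 21 semitones makes it B6.
A major thirteenth up from D4 gives B5.
E5 up a major thirteenth is C#7.

C7 Eb6 B#5 B6 B5 C#7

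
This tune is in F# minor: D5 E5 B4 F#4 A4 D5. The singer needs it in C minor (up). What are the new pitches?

From F# up to C is a diminished fifth; apply that to each pitch.
D5 gives Ab5
E5 gives Bb5
B4 gives F5
F#4 gives C5
A4 gives Eb5
D5 gives Ab5

Ab5 Bb5 F5 C5 Eb5 Ab5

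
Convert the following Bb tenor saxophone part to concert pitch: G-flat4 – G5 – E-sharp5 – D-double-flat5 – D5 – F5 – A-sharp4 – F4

Fb3 F4 D#4 Cbb4 C4 Eb4 G#3 Eb3

Written C4 on the Bb tenor saxophone sounds as Bb2, a major ninth lower; apply that shift to every note.
Gb4 → Fb3
G5 → F4
E#5 → D#4
Dbb5 → Cbb4
D5 → C4
F5 → Eb4
A#4 → G#3
F4 → Eb3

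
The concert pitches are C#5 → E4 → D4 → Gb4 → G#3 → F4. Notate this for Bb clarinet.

D#5 F#4 E4 Ab4 A#3 G4

Written C4 sounds as Bb3 on the Bb clarinet, so concert pitches are written a major second up.
C#5 to D#5
E4 to F#4
D4 to E4
Gb4 to Ab4
G#3 to A#3
F4 to G4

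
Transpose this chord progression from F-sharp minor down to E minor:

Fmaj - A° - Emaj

F-sharp minor down to E minor is a major second; each chord root moves by that interval while the quality stays the same.
Fmaj: root F down a major second → Eb, giving Ebmaj.
A°: root A down a major second → G, giving G°.
Emaj: root E down a major second → D, giving Dmaj.

Ebmaj G° Dmaj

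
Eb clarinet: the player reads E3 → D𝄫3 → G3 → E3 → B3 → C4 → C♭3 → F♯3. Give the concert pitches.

G3 Fbb3 Bb3 G3 D4 Eb4 Ebb3 A3

The Eb clarinet sounds a minor third above written, so transpose each written note up a minor third.
E3 -> G3
Dbb3 -> Fbb3
G3 -> Bb3
E3 -> G3
B3 -> D4
C4 -> Eb4
Cb3 -> Ebb3
F#3 -> A3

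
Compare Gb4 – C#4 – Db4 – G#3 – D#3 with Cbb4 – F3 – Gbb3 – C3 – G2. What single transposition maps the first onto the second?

down an augmented fifth

From Gb4 to Cbb4 is 5 letter names — a fifth of some quality.
Cbb4 to Gb4 is 8 semitones, which makes it an augmented fifth; the second version is lower, so the direction is down.
Checking another pair — D#3 → G2 — gives the same interval.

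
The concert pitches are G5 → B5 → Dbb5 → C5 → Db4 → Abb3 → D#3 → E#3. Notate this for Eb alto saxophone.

Written C4 sounds as Eb3 on the Eb alto saxophone, so concert pitches are written a major sixth up.
G5 to E6
B5 to G#6
Dbb5 to Bbb5
C5 to A5
Db4 to Bb4
Abb3 to Fb4
D#3 to B#3
E#3 to C##4

E6 G#6 Bbb5 A5 Bb4 Fb4 B#3 C##4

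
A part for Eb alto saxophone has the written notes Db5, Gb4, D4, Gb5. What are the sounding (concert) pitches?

Fb4 Bbb3 F3 Bbb4

Written C4 on the Eb alto saxophone sounds as Eb3, a major sixth lower; apply that shift to every note.
Db5 → Fb4
Gb4 → Bbb3
D4 → F3
Gb5 → Bbb4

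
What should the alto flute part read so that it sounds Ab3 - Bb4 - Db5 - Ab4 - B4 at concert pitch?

Db4 Eb5 Gb5 Db5 E5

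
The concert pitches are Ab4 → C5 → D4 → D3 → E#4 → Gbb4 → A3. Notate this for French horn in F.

Written C4 sounds as F3 on the French horn in F, so concert pitches are written a perfect fifth up.
Ab4 -> Eb5
C5 -> G5
D4 -> A4
D3 -> A3
E#4 -> B#4
Gbb4 -> Dbb5
A3 -> E4

Eb5 G5 A4 A3 B#4 Dbb5 E4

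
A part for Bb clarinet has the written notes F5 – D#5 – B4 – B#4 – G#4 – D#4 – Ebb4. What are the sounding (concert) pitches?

The Bb clarinet sounds a major second below written, so transpose each written note down a major second.
F5 gives Eb5
D#5 gives C#5
B4 gives A4
B#4 gives A#4
G#4 gives F#4
D#4 gives C#4
Ebb4 gives Dbb4

Eb5 C#5 A4 A#4 F#4 C#4 Dbb4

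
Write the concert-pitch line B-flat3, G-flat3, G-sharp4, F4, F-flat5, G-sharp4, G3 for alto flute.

Eb4 Cb4 C#5 Bb4 Bbb5 C#5 C4

The alto flute sounds a perfect fourth below written, so the written part must be a perfect fourth above concert — transpose each note up.
Bb3 gives Eb4
Gb3 gives Cb4
G#4 gives C#5
F4 gives Bb4
Fb5 gives Bbb5
G#4 gives C#5
G3 gives C4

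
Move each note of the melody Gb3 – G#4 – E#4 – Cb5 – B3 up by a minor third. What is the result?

Bbb3 B4 G#4 Ebb5 D4

Gb3 up a minor third is Bbb3.
A minor third up from G#4 gives B4.
E#4 up a minor third is G#4.
A minor third up from Cb5 gives Ebb5.
A minor third up from B3 gives D4.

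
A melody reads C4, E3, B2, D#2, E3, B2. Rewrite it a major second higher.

D4 F#3 C#3 E#2 F#3 C#3

C4 gives D4
E3 gives F#3
B2 gives C#3
D#2 gives E#2
E3 gives F#3
B2 gives C#3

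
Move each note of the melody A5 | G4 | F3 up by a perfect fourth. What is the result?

A5 -> D6
G4 -> C5
F3 -> Bb3

D6 C5 Bb3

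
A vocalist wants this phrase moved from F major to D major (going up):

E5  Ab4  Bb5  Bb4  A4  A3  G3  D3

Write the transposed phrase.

From F up to D is a major sixth; apply that to each pitch.
E5 -> C#6
Ab4 -> F5
Bb5 -> G6
Bb4 -> G5
A4 -> F#5
A3 -> F#4
G3 -> E4
D3 -> B3

C#6 F5 G6 G5 F#5 F#4 E4 B3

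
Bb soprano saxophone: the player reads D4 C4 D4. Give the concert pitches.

C4 Bb3 C4

The Bb soprano saxophone sounds a major second below written, so transpose each written note down a major second.
D4 becomes C4
C4 becomes Bb3
D4 becomes C4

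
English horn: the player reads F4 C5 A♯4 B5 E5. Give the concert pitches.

The English horn sounds a perfect fifth below written, so transpose each written note down a perfect fifth.
F4 becomes Bb3
C5 becomes F4
A#4 becomes D#4
B5 becomes E5
E5 becomes A4

Bb3 F4 D#4 E5 A4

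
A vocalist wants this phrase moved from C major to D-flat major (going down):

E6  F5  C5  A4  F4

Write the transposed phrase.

From C down to D-flat is a major seventh; apply that to each pitch.
E6 to F5
F5 to Gb4
C5 to Db4
A4 to Bb3
F4 to Gb3

F5 Gb4 Db4 Bb3 Gb3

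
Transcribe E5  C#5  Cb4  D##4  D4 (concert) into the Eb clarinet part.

Written C4 sounds as Eb4 on the Eb clarinet, so concert pitches are written a minor third down.
E5 → C#5
C#5 → A#4
Cb4 → Ab3
D##4 → B##3
D4 → B3

C#5 A#4 Ab3 B##3 B3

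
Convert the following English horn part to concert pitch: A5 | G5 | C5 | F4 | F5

The English horn sounds a perfect fifth below written, so transpose each written note down a perfect fifth.
A5 gives D5
G5 gives C5
C5 gives F4
F4 gives Bb3
F5 gives Bb4

D5 C5 F4 Bb3 Bb4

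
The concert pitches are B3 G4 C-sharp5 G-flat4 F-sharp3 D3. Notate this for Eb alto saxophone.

The Eb alto saxophone sounds a major sixth below written, so the written part must be a major sixth above concert — transpose each note up.
B3 to G#4
G4 to E5
C#5 to A#5
Gb4 to Eb5
F#3 to D#4
D3 to B3

G#4 E5 A#5 Eb5 D#4 B3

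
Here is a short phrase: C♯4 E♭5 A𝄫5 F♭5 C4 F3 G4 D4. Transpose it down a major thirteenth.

E2 Gb3 Cbb4 Abb3 Eb2 Ab1 Bb2 F2

C#4 gives E2
Eb5 gives Gb3
Abb5 gives Cbb4
Fb5 gives Abb3
C4 gives Eb2
F3 gives Ab1
G4 gives Bb2
D4 gives F2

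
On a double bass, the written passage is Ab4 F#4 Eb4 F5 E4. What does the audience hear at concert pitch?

The double bass sounds a perfect octave below written, so transpose each written note down a perfect octave.
Ab4 becomes Ab3
F#4 becomes F#3
Eb4 becomes Eb3
F5 becomes F4
E4 becomes E3

Ab3 F#3 Eb3 F4 E3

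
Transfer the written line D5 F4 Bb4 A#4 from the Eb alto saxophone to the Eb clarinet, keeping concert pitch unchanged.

First find concert pitch: the Eb alto saxophone sounds a major sixth below written, so D5 F4 Bb4 A#4 sounds F4 Ab3 Db4 C#4.
Then write for Eb clarinet: it sounds a minor third above written, so the part must be a minor third below concert.
F4 → D4
Ab3 → F3
Db4 → Bb3
C#4 → A#3

D4 F3 Bb3 A#3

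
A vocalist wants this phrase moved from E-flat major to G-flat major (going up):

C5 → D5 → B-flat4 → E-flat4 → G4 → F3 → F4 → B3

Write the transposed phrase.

Eb5 F5 Db5 Gb4 Bb4 Ab3 Ab4 D4

E-flat major to G-flat major up is a minor third, so every note moves up by that interval.
C5 -> Eb5
D5 -> F5
Bb4 -> Db5
Eb4 -> Gb4
G4 -> Bb4
F3 -> Ab3
F4 -> Ab4
B3 -> D4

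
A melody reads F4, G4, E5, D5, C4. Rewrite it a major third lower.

A major third down from F4 gives Db4.
G4: a third down reaches E, and 4 semitones makes it Eb4.
A major third down from E5 gives C5.
A major third down from D5 gives Bb4.
A major third down from C4 gives Ab3.

Db4 Eb4 C5 Bb4 Ab3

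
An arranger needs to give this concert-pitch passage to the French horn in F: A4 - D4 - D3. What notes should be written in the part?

The French horn in F sounds a perfect fifth below written, so the written part must be a perfect fifth above concert — transpose each note up.
A4 gives E5
D4 gives A4
D3 gives A3

E5 A4 A3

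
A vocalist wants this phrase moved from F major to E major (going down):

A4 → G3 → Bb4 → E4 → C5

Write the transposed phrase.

G#4 F#3 A4 D#4 B4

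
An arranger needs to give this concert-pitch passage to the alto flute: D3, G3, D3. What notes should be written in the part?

G3 C4 G3

The alto flute sounds a perfect fourth below written, so the written part must be a perfect fourth above concert — transpose each note up.
D3 to G3
G3 to C4
D3 to G3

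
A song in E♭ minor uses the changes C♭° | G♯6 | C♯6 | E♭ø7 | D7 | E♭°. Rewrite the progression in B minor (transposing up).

E♭ minor up to B minor is an augmented fifth; each chord root moves by that interval while the quality stays the same.
C♭°: root C♭ up an augmented fifth → G, giving G°.
G♯6: root G♯ up an augmented fifth → D##, giving D##6.
C♯6: root C♯ up an augmented fifth → G##, giving G##6.
E♭ø7: root E♭ up an augmented fifth → B, giving Bø7.
D7: root D up an augmented fifth → A#, giving A#7.
E♭°: root E♭ up an augmented fifth → B, giving B°.

G° D##6 G##6 Bø7 A#7 B°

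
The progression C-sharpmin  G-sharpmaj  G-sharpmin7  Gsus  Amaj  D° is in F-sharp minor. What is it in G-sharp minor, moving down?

D#min A#maj A#min7 Asus Bmaj E°

F-sharp minor down to G-sharp minor is a minor seventh; each chord root moves by that interval while the quality stays the same.
C-sharpmin: root C-sharp down a minor seventh → D#, giving D#min.
G-sharpmaj: root G-sharp down a minor seventh → A#, giving A#maj.
G-sharpmin7: root G-sharp down a minor seventh → A#, giving A#min7.
Gsus: root G down a minor seventh → A, giving Asus.
Amaj: root A down a minor seventh → B, giving Bmaj.
D°: root D down a minor seventh → E, giving E°.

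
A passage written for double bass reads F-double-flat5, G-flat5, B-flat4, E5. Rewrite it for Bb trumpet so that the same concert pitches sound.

First find concert pitch: the double bass sounds a perfect octave below written, so F-double-flat5 G-flat5 B-flat4 E5 sounds Fbb4 Gb4 Bb3 E4.
Then write for Bb trumpet: it sounds a major second below written, so the part must be a major second above concert.
Fbb4 → Gbb4
Gb4 → Ab4
Bb3 → C4
E4 → F#4

Gbb4 Ab4 C4 F#4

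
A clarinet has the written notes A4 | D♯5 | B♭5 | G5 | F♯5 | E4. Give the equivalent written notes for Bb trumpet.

First find concert pitch: the A clarinet sounds a minor third below written, so A4 D♯5 B♭5 G5 F♯5 E4 sounds F#4 B#4 G5 E5 D#5 C#4.
Then write for Bb trumpet: it sounds a major second below written, so the part must be a major second above concert.
F#4 → G#4
B#4 → C##5
G5 → A5
E5 → F#5
D#5 → E#5
C#4 → D#4

G#4 C##5 A5 F#5 E#5 D#4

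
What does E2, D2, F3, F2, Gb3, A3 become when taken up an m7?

E2: a seventh up reaches D, and 10 semitones makes it D3.
D2: a seventh up reaches C, and 10 semitones makes it C3.
A minor seventh up from F3 gives Eb4.
A minor seventh up from F2 gives Eb3.
Gb3 up a minor seventh is Fb4.
A minor seventh up from A3 gives G4.

D3 C3 Eb4 Eb3 Fb4 G4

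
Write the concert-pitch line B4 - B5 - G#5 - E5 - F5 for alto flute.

The alto flute sounds a perfect fourth below written, so the written part must be a perfect fourth above concert — transpose each note up.
B4 gives E5
B5 gives E6
G#5 gives C#6
E5 gives A5
F5 gives Bb5

E5 E6 C#6 A5 Bb5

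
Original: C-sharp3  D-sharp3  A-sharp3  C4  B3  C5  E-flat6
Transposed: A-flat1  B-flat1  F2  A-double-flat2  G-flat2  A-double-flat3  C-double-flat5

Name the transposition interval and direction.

Take the first pair: C#3 → Ab1. C to A spans 10 letter names, so the interval is some kind of tenth.
Ab1 to C#3 is 17 semitones, which makes it an augmented tenth; the second version is lower, so the direction is down.
Checking another pair — Eb6 → Cbb5 — gives the same interval.

down an augmented tenth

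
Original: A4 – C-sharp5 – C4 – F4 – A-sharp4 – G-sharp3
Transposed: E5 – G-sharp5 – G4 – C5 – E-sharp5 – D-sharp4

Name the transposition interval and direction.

From A4 to E5 is 5 letter names — a fifth of some quality.
A4 to E5 is 7 semitones, which makes it a perfect fifth; the second version is higher, so the direction is up.
Checking another pair — G#3 → D#4 — gives the same interval.

up a perfect fifth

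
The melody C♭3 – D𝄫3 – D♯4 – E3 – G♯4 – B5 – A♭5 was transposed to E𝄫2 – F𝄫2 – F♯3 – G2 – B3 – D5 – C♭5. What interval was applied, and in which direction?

down a major sixth

From Cb3 to Ebb2 is 6 letter names — a sixth of some quality.
Ebb2 to Cb3 is 9 semitones, which makes it a major sixth; the second version is lower, so the direction is down.
Checking another pair — Ab5 → Cb5 — gives the same interval.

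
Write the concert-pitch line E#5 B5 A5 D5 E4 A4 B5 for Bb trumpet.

F##5 C#6 B5 E5 F#4 B4 C#6

Written C4 sounds as Bb3 on the Bb trumpet, so concert pitches are written a major second up.
E#5 -> F##5
B5 -> C#6
A5 -> B5
D5 -> E5
E4 -> F#4
A4 -> B4
B5 -> C#6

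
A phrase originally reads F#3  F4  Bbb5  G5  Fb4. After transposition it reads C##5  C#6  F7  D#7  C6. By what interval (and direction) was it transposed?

up an augmented twelfth

Take the first pair: F#3 → C##5. F to C spans 12 letter names, so the interval is some kind of twelfth.
F#3 to C##5 is 20 semitones, which makes it an augmented twelfth; the second version is higher, so the direction is up.
Checking another pair — Fb4 → C6 — gives the same interval.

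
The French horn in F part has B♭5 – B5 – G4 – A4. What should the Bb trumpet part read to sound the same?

F5 F#5 D4 E4

First find concert pitch: the French horn in F sounds a perfect fifth below written, so B♭5 B5 G4 A4 sounds Eb5 E5 C4 D4.
Then write for Bb trumpet: it sounds a major second below written, so the part must be a major second above concert.
Eb5 → F5
E5 → F#5
C4 → D4
D4 → E4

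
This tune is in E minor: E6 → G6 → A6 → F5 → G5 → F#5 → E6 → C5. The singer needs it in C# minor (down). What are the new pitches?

C#6 E6 F#6 D5 E5 D#5 C#6 A4

E minor to C# minor down is a minor third, so every note moves down by that interval.
E6 to C#6
G6 to E6
A6 to F#6
F5 to D5
G5 to E5
F#5 to D#5
E6 to C#6
C5 to A4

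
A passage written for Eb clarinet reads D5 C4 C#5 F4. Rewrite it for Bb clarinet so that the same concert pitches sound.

First find concert pitch: the Eb clarinet sounds a minor third above written, so D5 C4 C#5 F4 sounds F5 Eb4 E5 Ab4.
Then write for Bb clarinet: it sounds a major second below written, so the part must be a major second above concert.
F5 → G5
Eb4 → F4
E5 → F#5
Ab4 → Bb4

G5 F4 F#5 Bb4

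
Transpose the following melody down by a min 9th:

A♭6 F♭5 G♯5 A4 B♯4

G5 Eb4 F##4 G#3 A##3

Ab6 gives G5
Fb5 gives Eb4
G#5 gives F##4
A4 gives G#3
B#4 gives A##3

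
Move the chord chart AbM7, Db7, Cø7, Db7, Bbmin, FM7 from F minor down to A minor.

F minor down to A minor is a minor sixth; each chord root moves by that interval while the quality stays the same.
AbM7: root Ab down a minor sixth → C, giving CM7.
Db7: root Db down a minor sixth → F, giving F7.
Cø7: root C down a minor sixth → E, giving Eø7.
Db7: root Db down a minor sixth → F, giving F7.
Bbmin: root Bb down a minor sixth → D, giving Dmin.
FM7: root F down a minor sixth → A, giving AM7.

CM7 F7 Eø7 F7 Dmin AM7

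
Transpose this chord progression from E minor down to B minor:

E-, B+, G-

E minor down to B minor is a perfect fourth; each chord root moves by that interval while the quality stays the same.
E-: root E down a perfect fourth → B, giving B-.
B+: root B down a perfect fourth → F#, giving F#+.
G-: root G down a perfect fourth → D, giving D-.

B- F#+ D-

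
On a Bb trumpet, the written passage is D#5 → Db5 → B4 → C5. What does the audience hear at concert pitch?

Written C4 on the Bb trumpet sounds as Bb3, a major second lower; apply that shift to every note.
D#5 to C#5
Db5 to Cb5
B4 to A4
C5 to Bb4

C#5 Cb5 A4 Bb4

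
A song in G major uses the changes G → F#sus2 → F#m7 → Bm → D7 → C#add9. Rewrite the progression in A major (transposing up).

G major up to A major is a major second; each chord root moves by that interval while the quality stays the same.
G: root G up a major second → A, giving A.
F#sus2: root F# up a major second → G#, giving G#sus2.
F#m7: root F# up a major second → G#, giving G#m7.
Bm: root B up a major second → C#, giving C#m.
D7: root D up a major second → E, giving E7.
C#add9: root C# up a major second → D#, giving D#add9.

A G#sus2 G#m7 C#m E7 D#add9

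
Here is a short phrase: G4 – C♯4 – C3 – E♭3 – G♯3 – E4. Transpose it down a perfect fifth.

C4 F#3 F2 Ab2 C#3 A3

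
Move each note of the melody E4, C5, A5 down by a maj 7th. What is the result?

F3 Db4 Bb4

E4 → F3
C5 → Db4
A5 → Bb4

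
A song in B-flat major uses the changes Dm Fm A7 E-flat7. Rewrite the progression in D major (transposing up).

B-flat major up to D major is a major third; each chord root moves by that interval while the quality stays the same.
Dm: root D up a major third → F#, giving F#m.
Fm: root F up a major third → A, giving Am.
A7: root A up a major third → C#, giving C#7.
E-flat7: root E-flat up a major third → G, giving G7.

F#m Am C#7 G7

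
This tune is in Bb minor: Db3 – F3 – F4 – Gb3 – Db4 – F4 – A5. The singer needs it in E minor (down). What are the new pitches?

G2 B2 B3 C3 G3 B3 D#5

Bb minor to E minor down is a diminished fifth, so every note moves down by that interval.
Db3 becomes G2
F3 becomes B2
F4 becomes B3
Gb3 becomes C3
Db4 becomes G3
F4 becomes B3
A5 becomes D#5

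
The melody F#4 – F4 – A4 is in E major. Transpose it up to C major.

E major to C major up is a minor sixth, so every note moves up by that interval.
F#4 -> D5
F4 -> Db5
A4 -> F5

D5 Db5 F5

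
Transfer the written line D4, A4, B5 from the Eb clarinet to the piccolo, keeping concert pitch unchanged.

First find concert pitch: the Eb clarinet sounds a minor third above written, so D4 A4 B5 sounds F4 C5 D6.
Then write for piccolo: it sounds a perfect octave above written, so the part must be a perfect octave below concert.
F4 → F3
C5 → C4
D6 → D5

F3 C4 D5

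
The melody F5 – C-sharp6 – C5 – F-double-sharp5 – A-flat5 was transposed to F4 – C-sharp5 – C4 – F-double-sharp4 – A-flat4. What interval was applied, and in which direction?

Take the first pair: F5 → F4. F to F spans 8 letter names, so the interval is some kind of octave.
F4 to F5 is 12 semitones, which makes it a perfect octave; the second version is lower, so the direction is down.
Checking another pair — Ab5 → Ab4 — gives the same interval.

down a perfect octave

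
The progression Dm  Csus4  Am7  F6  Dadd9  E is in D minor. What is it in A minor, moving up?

D minor up to A minor is a perfect fifth; each chord root moves by that interval while the quality stays the same.
Dm: root D up a perfect fifth → A, giving Am.
Csus4: root C up a perfect fifth → G, giving Gsus4.
Am7: root A up a perfect fifth → E, giving Em7.
F6: root F up a perfect fifth → C, giving C6.
Dadd9: root D up a perfect fifth → A, giving Aadd9.
E: root E up a perfect fifth → B, giving B.

Am Gsus4 Em7 C6 Aadd9 B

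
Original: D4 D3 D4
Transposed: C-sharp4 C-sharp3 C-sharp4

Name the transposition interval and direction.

Take the first pair: D4 → C#4. D to C spans 2 letter names, so the interval is some kind of second.
C#4 to D4 is 1 semitone, which makes it a minor second; the second version is lower, so the direction is down.
Checking another pair — D4 → C#4 — gives the same interval.

down a minor second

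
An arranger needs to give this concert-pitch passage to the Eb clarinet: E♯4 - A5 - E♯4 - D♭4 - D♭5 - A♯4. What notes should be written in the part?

C##4 F#5 C##4 Bb3 Bb4 F##4

The Eb clarinet sounds a minor third above written, so the written part must be a minor third below concert — transpose each note down.
E#4 -> C##4
A5 -> F#5
E#4 -> C##4
Db4 -> Bb3
Db5 -> Bb4
A#4 -> F##4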